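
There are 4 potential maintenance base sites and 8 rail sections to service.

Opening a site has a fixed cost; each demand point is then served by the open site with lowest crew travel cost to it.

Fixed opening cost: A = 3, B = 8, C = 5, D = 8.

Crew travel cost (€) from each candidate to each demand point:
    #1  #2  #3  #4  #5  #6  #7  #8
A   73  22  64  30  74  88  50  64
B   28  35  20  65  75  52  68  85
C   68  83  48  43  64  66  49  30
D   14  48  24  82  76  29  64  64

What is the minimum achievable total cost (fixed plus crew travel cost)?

Open {A, C, D}: assign each demand point to its cheapest open site.
  #1→D 14, #2→A 22, #3→D 24, #4→A 30, #5→C 64, #6→D 29, #7→C 49, #8→C 30
  crew travel cost 262, fixed 16 → total 278.
Compare {A, B, C, D}: crew travel cost 258 + fixed 24 = 282.
Compare {B, C, D}: crew travel cost 284 + fixed 21 = 305.
Compare {A, B, C}: crew travel cost 295 + fixed 16 = 311.
All other subsets cost ≥ 282. Minimum total cost: 278.

278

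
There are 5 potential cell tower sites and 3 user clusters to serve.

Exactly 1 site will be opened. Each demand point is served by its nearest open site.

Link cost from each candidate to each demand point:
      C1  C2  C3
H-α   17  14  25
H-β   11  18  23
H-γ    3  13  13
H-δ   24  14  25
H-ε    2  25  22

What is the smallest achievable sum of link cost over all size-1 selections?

Open {H-γ}.
  C1→H-γ 3, C2→H-γ 13, C3→H-γ 13  ⇒ total 29.
Compare {H-ε}: total 49.
Compare {H-β}: total 52.
No size-1 selection does better; minimum is 29.

29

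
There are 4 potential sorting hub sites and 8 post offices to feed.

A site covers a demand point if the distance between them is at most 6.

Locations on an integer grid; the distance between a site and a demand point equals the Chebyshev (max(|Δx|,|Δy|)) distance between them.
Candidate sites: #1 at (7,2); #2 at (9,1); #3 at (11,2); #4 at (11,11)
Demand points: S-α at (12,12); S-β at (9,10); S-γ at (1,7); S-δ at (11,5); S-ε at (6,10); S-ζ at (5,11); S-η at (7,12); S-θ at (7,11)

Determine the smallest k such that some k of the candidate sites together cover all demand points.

Coverage sets (demand points within 6 of each site):
  #1: {S-γ, S-δ}
  #2: {S-δ}
  #3: {S-δ}
  #4: {S-α, S-β, S-δ, S-ε, S-ζ, S-η, S-θ}
No single site covers all 8 demand points.
But {#1, #4} covers everything, so the minimum is 2.

2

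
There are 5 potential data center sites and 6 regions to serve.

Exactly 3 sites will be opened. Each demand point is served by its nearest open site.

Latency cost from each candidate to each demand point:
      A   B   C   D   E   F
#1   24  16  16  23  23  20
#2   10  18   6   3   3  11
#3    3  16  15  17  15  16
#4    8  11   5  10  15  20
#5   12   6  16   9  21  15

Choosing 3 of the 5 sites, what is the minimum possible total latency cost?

32

Open {#2, #3, #5}.
  A→#3 3, B→#5 6, C→#2 6, D→#2 3, E→#2 3, F→#2 11  ⇒ total 32.
Compare {#2, #3, #4}: total 36.
Compare {#2, #4, #5}: total 36.
No size-3 selection does better; minimum is 32.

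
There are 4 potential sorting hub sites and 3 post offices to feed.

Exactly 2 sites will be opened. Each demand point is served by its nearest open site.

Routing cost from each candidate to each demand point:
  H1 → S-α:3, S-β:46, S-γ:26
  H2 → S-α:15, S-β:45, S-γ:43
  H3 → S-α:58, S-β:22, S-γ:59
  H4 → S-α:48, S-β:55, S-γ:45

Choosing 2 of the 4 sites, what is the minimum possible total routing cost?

Open {H1, H3}.
  S-α→H1 3, S-β→H3 22, S-γ→H1 26  ⇒ total 51.
Compare {H1, H2}: total 74.
Compare {H1, H4}: total 75.
No size-2 selection does better; minimum is 51.

51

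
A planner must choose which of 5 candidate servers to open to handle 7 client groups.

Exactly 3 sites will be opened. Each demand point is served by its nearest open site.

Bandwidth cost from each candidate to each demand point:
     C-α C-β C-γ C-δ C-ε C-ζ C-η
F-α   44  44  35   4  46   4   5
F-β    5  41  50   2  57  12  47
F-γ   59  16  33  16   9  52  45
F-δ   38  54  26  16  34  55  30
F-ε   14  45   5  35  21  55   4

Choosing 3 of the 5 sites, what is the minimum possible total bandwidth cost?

53

Open {F-β, F-γ, F-ε}.
  C-α→F-β 5, C-β→F-γ 16, C-γ→F-ε 5, C-δ→F-β 2, C-ε→F-γ 9, C-ζ→F-β 12, C-η→F-ε 4  ⇒ total 53.
Compare {F-α, F-γ, F-ε}: total 56.
Compare {F-α, F-β, F-γ}: total 74.
No size-3 selection does better; minimum is 53.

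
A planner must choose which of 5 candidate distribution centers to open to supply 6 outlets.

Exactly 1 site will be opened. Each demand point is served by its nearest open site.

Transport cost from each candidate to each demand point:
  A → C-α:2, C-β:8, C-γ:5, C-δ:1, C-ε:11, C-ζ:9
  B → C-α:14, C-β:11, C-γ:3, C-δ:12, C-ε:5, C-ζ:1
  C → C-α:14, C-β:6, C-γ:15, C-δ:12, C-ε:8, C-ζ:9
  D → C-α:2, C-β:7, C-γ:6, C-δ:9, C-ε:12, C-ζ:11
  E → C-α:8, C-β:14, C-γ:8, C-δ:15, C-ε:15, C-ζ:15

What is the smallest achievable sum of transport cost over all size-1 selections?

Open {A}.
  C-α→A 2, C-β→A 8, C-γ→A 5, C-δ→A 1, C-ε→A 11, C-ζ→A 9  ⇒ total 36.
Compare {B}: total 46.
Compare {D}: total 47.
No size-1 selection does better; minimum is 36.

36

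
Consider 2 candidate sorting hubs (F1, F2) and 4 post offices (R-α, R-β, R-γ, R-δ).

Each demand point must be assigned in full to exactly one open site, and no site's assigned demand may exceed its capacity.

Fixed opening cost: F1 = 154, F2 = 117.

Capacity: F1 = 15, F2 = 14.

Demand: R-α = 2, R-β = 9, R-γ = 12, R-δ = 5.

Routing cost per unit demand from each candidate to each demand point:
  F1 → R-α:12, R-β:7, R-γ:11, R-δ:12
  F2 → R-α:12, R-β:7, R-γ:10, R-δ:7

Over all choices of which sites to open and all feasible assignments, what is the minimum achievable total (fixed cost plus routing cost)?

Open {F1, F2}; cheapest assignment that respects the capacities:
  F1 (cap 15, load 14): R-α, R-γ — cost 2×12 + 12×11 = 156
  F2 (cap 14, load 14): R-β, R-δ — cost 9×7 + 5×7 = 98
  Shipping 254, fixed 271 → total 525.
  Any other capacity-feasible assignment to {F1, F2} ships for at least 254.
Total demand is 28 and no other set of sites has combined capacity ≥ 28, so {F1, F2} is the only feasible choice of open sites. Minimum: 525.

525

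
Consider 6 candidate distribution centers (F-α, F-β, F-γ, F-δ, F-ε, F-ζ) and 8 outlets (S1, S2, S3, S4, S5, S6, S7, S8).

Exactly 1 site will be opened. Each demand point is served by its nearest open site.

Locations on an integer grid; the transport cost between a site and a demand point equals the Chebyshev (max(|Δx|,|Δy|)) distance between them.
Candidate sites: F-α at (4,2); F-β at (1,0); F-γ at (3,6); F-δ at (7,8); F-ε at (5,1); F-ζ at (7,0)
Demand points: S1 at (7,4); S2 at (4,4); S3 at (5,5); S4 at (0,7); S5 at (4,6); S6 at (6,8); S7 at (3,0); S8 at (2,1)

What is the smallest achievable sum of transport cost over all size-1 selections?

Open {F-γ}.
  S1→F-γ 4, S2→F-γ 2, S3→F-γ 2, S4→F-γ 3, S5→F-γ 1, S6→F-γ 3, S7→F-γ 6, S8→F-γ 5  ⇒ total 26.
Compare {F-α}: total 27.
Compare {F-ε}: total 33.
No size-1 selection does better; minimum is 26.

26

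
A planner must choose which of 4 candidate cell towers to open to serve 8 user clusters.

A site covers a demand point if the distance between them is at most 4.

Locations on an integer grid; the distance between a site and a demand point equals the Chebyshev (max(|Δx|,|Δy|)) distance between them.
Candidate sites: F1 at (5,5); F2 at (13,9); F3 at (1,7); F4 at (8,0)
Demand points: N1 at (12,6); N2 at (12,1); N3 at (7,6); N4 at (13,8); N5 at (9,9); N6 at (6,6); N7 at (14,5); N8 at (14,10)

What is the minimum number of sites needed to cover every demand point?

Coverage sets (demand points within 4 of each site):
  F1: {N3, N5, N6}
  F2: {N1, N4, N5, N7, N8}
  F3: {}
  F4: {N2}
No 2 sites suffice: every size-2 union leaves at least one demand point uncovered.
But {F1, F2, F4} covers everything, so the minimum is 3.

3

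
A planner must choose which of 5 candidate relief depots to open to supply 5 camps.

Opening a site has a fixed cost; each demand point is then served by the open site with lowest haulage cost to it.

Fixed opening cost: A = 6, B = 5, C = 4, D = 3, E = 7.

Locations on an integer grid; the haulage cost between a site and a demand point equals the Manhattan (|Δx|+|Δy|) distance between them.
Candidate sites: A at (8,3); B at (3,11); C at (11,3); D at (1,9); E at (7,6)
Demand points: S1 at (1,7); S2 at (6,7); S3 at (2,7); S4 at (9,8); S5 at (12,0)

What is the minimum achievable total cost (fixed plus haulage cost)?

29

Open {C, D, E}: assign each demand point to its cheapest open site.
  S1→D 2, S2→E 2, S3→D 3, S4→E 4, S5→C 4
  haulage cost 15, fixed 14 → total 29.
Compare {C, D}: haulage cost 23 + fixed 7 = 30.
Compare {D, E}: haulage cost 22 + fixed 10 = 32.
Compare {A, D}: haulage cost 24 + fixed 9 = 33.
All other subsets cost ≥ 30. Minimum total cost: 29.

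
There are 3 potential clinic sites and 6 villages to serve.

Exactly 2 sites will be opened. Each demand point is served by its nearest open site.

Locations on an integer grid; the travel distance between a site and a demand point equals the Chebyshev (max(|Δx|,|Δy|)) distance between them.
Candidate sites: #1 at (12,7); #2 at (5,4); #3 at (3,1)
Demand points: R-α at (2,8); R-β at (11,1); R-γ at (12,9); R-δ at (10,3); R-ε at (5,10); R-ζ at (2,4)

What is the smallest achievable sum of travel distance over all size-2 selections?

25

Open {#1, #2}.
  R-α→#2 4, R-β→#1 6, R-γ→#1 2, R-δ→#1 4, R-ε→#2 6, R-ζ→#2 3  ⇒ total 25.
Compare {#1, #3}: total 29.
Compare {#2, #3}: total 31.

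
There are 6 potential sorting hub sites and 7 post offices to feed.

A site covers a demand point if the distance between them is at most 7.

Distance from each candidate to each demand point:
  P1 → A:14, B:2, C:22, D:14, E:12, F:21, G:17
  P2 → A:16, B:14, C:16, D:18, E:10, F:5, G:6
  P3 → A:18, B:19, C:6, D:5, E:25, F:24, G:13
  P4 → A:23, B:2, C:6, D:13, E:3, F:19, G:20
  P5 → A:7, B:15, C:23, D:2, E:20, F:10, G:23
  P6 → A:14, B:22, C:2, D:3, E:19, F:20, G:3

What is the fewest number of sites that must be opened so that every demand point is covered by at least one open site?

3

Coverage sets (demand points within 7 of each site):
  P1: {B}
  P2: {F, G}
  P3: {C, D}
  P4: {B, C, E}
  P5: {A, D}
  P6: {C, D, G}
No 2 sites suffice: every size-2 union leaves at least one demand point uncovered.
But {P2, P4, P5} covers everything, so the minimum is 3.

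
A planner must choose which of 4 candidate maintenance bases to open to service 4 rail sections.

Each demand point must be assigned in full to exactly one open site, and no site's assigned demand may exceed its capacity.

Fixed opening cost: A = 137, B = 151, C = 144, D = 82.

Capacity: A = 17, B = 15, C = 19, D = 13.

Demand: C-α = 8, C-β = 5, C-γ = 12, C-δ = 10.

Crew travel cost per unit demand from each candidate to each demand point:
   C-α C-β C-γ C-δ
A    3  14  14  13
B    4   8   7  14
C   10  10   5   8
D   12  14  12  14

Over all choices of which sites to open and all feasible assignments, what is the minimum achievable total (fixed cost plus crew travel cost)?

637

Open {A, C, D}; cheapest assignment that respects the capacities:
  A (cap 17, load 8): C-α — cost 8×3 = 24
  C (cap 19, load 17): C-β, C-γ — cost 5×10 + 12×5 = 110
  D (cap 13, load 10): C-δ — cost 10×14 = 140
  Shipping 274, fixed 363 → total 637.
  Any other capacity-feasible assignment to {A, C, D} ships for at least 274.
Compare {B, C, D}: its best feasible assignment gives total 649.
Compare {A, B, C}: its best feasible assignment gives total 670.
Every other set of open sites that can feasibly serve all demand totals ≥ 649 even under its best assignment. Minimum: 637.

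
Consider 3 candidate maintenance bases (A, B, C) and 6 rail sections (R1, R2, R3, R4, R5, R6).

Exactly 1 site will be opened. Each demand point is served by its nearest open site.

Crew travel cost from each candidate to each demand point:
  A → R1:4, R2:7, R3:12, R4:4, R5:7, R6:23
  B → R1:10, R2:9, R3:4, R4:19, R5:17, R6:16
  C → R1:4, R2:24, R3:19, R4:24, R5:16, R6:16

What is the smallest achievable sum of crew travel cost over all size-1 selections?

Open {A}.
  R1→A 4, R2→A 7, R3→A 12, R4→A 4, R5→A 7, R6→A 23  ⇒ total 57.
Compare {B}: total 75.
Compare {C}: total 103.

57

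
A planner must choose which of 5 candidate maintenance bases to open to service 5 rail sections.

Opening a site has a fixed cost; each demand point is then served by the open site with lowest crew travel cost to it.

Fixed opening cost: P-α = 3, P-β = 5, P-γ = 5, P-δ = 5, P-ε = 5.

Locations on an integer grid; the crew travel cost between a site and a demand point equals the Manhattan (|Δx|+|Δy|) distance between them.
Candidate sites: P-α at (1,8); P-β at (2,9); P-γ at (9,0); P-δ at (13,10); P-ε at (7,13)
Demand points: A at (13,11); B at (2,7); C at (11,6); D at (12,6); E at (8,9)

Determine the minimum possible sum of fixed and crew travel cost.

28

Open {P-α, P-δ}: assign each demand point to its cheapest open site.
  A→P-δ 1, B→P-α 2, C→P-δ 6, D→P-δ 5, E→P-δ 6
  crew travel cost 20, fixed 8 → total 28.
Compare {P-β, P-δ}: crew travel cost 20 + fixed 10 = 30.
Compare {P-α, P-δ, P-ε}: crew travel cost 19 + fixed 13 = 32.
Compare {P-α, P-β, P-δ}: crew travel cost 20 + fixed 13 = 33.
All other subsets cost ≥ 30. Minimum total cost: 28.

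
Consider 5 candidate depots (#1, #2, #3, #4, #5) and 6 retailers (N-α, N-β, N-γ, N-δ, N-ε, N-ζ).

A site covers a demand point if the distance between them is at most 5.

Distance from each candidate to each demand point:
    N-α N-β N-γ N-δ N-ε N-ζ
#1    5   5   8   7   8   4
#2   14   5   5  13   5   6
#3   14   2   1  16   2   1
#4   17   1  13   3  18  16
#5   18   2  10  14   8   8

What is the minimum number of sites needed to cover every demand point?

Coverage sets (demand points within 5 of each site):
  #1: {N-α, N-β, N-ζ}
  #2: {N-β, N-γ, N-ε}
  #3: {N-β, N-γ, N-ε, N-ζ}
  #4: {N-β, N-δ}
  #5: {N-β}
No 2 sites suffice: every size-2 union leaves at least one demand point uncovered.
But {#1, #2, #4} covers everything, so the minimum is 3.

3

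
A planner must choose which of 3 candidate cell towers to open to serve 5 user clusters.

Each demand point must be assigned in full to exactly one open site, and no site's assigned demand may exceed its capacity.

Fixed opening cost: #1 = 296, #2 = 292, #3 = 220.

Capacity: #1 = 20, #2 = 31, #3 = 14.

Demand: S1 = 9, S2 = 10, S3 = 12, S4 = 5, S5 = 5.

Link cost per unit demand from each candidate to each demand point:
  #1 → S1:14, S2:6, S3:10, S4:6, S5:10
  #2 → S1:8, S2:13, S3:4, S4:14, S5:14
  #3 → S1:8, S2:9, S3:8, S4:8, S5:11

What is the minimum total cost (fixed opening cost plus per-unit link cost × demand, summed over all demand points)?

848

Open {#1, #2}; cheapest assignment that respects the capacities:
  #1 (cap 20, load 20): S2, S4, S5 — cost 10×6 + 5×6 + 5×10 = 140
  #2 (cap 31, load 21): S1, S3 — cost 9×8 + 12×4 = 120
  Shipping 260, fixed 588 → total 848.
  Any other capacity-feasible assignment to {#1, #2} ships for at least 260.
Compare {#2, #3}: its best feasible assignment gives total 857.
Compare {#1, #2, #3}: its best feasible assignment gives total 1068.
Every other set of open sites that can feasibly serve all demand totals ≥ 857 even under its best assignment. Minimum: 848.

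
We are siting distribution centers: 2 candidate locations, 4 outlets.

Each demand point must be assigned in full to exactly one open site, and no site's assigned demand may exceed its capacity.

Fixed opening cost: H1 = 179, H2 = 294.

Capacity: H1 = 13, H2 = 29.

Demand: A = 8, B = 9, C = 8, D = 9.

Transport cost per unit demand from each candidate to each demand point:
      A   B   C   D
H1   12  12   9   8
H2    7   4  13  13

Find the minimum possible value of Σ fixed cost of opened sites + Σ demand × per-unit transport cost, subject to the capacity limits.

Open {H1, H2}; cheapest assignment that respects the capacities:
  H1 (cap 13, load 9): D — cost 9×8 = 72
  H2 (cap 29, load 25): A, B, C — cost 8×7 + 9×4 + 8×13 = 196
  Shipping 268, fixed 473 → total 741.
  Any other capacity-feasible assignment to {H1, H2} ships for at least 268.
Total demand is 34 and no other set of sites has combined capacity ≥ 34, so {H1, H2} is the only feasible choice of open sites. Minimum: 741.

741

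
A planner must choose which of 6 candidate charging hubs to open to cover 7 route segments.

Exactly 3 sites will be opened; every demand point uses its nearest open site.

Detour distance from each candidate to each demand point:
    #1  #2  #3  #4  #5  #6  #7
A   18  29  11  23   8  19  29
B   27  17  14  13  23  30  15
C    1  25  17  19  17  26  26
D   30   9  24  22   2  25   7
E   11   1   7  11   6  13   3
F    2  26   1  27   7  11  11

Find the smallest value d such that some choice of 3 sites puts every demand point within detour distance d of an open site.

11

Open {A, E, F}.
  Farthest demand point is #4 at detour distance 11 (to E); all others are ≤ 11.
With {B, E, F} the worst case is 11.
With {C, E, F} the worst case is 11.
No size-3 selection achieves below 11.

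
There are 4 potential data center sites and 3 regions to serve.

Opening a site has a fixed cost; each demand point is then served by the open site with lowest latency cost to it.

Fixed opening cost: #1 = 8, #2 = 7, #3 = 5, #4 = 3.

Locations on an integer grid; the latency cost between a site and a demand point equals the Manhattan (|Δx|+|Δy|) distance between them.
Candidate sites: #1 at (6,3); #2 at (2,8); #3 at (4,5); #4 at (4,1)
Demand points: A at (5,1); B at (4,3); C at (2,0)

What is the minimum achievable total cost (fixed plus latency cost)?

Open {#4}: assign each demand point to its cheapest open site.
  A→#4 1, B→#4 2, C→#4 3
  latency cost 6, fixed 3 → total 9.
Compare {#3, #4}: latency cost 6 + fixed 8 = 14.
Compare {#2, #4}: latency cost 6 + fixed 10 = 16.
Compare {#1, #4}: latency cost 6 + fixed 11 = 17.
All other subsets cost ≥ 14. Minimum total cost: 9.

9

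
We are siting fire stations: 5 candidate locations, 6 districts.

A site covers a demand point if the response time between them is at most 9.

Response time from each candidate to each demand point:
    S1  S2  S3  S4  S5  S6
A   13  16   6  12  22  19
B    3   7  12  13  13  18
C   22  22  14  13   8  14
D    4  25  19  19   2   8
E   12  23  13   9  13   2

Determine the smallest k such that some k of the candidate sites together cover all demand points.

4

Coverage sets (demand points within 9 of each site):
  A: {S3}
  B: {S1, S2}
  C: {S5}
  D: {S1, S5, S6}
  E: {S4, S6}
No 3 sites suffice: every size-3 union leaves at least one demand point uncovered.
But {A, B, C, E} covers everything, so the minimum is 4.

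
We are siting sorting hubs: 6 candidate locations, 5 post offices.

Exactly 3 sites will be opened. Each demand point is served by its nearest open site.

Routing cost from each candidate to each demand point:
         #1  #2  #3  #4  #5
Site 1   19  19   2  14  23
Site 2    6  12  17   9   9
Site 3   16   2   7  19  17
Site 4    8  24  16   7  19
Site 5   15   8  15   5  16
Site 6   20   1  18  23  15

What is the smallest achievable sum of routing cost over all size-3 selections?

Open {Site 1, Site 2, Site 6}.
  #1→Site 2 6, #2→Site 6 1, #3→Site 1 2, #4→Site 2 9, #5→Site 2 9  ⇒ total 27.
Compare {Site 1, Site 2, Site 3}: total 28.
Compare {Site 2, Site 3, Site 5}: total 29.
No size-3 selection does better; minimum is 27.

27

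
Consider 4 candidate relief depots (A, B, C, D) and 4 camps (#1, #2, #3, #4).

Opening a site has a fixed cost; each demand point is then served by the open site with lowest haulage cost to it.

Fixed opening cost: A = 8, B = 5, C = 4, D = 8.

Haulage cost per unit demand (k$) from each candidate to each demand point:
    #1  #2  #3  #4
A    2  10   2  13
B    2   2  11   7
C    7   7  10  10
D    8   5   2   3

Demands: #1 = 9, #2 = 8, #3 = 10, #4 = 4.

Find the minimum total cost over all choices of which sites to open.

Open {B, D}: assign each demand point to its cheapest open site.
  #1→B 9×2=18, #2→B 8×2=16, #3→D 10×2=20, #4→D 4×3=12
  haulage cost 66, fixed 13 → total 79.
Compare {B, C, D}: haulage cost 66 + fixed 17 = 83.
Compare {A, B, D}: haulage cost 66 + fixed 21 = 87.
Compare {A, B, C, D}: haulage cost 66 + fixed 25 = 91.
All other subsets cost ≥ 83. Minimum total cost: 79.

79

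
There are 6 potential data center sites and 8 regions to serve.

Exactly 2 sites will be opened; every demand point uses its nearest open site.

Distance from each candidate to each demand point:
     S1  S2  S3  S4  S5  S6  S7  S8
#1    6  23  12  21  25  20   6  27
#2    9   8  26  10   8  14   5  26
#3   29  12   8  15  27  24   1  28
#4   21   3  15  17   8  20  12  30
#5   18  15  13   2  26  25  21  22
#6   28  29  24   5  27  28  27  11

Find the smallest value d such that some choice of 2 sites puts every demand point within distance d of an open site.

Open {#4, #6}.
  Farthest demand point is S1 at distance 21 (to #4); all others are ≤ 21.
With {#2, #5} the worst case is 22.
With {#4, #5} the worst case is 22.
No size-2 selection achieves below 21.

21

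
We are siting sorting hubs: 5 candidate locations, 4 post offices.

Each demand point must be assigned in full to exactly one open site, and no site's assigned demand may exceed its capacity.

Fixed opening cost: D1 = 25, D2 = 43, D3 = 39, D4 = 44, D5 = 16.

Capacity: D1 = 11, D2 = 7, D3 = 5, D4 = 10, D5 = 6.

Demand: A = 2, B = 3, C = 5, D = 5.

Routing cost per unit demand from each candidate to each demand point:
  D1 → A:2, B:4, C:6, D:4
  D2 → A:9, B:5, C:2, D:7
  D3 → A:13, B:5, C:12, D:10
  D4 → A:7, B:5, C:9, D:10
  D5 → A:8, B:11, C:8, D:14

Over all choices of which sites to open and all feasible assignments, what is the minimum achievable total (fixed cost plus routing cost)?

114

Open {D1, D2}; cheapest assignment that respects the capacities:
  D1 (cap 11, load 10): A, B, D — cost 2×2 + 3×4 + 5×4 = 36
  D2 (cap 7, load 5): C — cost 5×2 = 10
  Shipping 46, fixed 68 → total 114.
  Any other capacity-feasible assignment to {D1, D2} ships for at least 46.
Compare {D1, D5}: its best feasible assignment gives total 117.
Compare {D1, D2, D5}: its best feasible assignment gives total 130.
Every other set of open sites that can feasibly serve all demand totals ≥ 117 even under its best assignment. Minimum: 114.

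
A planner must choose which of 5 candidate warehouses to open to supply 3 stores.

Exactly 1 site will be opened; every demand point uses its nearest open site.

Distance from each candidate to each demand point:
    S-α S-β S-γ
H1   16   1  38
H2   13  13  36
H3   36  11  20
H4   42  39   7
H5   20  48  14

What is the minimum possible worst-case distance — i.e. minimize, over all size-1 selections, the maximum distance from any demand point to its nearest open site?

36

Open {H2}.
  Farthest demand point is S-γ at distance 36 (to H2); all others are ≤ 36.
With {H3} the worst case is 36.
With {H1} the worst case is 38.
No size-1 selection achieves below 36.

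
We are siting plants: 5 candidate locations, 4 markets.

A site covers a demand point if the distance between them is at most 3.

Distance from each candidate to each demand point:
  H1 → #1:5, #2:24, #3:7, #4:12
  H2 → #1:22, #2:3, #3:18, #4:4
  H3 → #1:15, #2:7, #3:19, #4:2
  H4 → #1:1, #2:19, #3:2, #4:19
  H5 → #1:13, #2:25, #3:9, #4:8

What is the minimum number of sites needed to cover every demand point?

3

Coverage sets (demand points within 3 of each site):
  H1: {}
  H2: {#2}
  H3: {#4}
  H4: {#1, #3}
  H5: {}
No 2 sites suffice: every size-2 union leaves at least one demand point uncovered.
But {H2, H3, H4} covers everything, so the minimum is 3.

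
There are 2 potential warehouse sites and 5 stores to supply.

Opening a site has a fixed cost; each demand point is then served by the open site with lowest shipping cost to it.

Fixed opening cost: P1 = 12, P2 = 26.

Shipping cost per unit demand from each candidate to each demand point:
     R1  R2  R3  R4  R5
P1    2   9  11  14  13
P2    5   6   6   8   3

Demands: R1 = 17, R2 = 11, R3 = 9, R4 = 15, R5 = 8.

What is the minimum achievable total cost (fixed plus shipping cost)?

Open {P1, P2}: assign each demand point to its cheapest open site.
  R1→P1 17×2=34, R2→P2 11×6=66, R3→P2 9×6=54, R4→P2 15×8=120, R5→P2 8×3=24
  shipping cost 298, fixed 38 → total 336.
Compare {P2}: shipping cost 349 + fixed 26 = 375.
Compare {P1}: shipping cost 546 + fixed 12 = 558.

336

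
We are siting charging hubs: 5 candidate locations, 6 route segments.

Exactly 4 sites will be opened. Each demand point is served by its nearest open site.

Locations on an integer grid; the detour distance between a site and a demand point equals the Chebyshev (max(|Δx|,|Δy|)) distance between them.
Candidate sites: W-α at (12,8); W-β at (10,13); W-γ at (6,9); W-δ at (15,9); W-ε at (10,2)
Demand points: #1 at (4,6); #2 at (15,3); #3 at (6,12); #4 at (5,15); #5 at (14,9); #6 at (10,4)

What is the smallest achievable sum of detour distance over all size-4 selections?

19

Open {W-β, W-γ, W-δ, W-ε}.
  #1→W-γ 3, #2→W-ε 5, #3→W-γ 3, #4→W-β 5, #5→W-δ 1, #6→W-ε 2  ⇒ total 19.
Compare {W-α, W-β, W-γ, W-ε}: total 20.
Compare {W-α, W-γ, W-δ, W-ε}: total 20.
No size-4 selection does better; minimum is 19.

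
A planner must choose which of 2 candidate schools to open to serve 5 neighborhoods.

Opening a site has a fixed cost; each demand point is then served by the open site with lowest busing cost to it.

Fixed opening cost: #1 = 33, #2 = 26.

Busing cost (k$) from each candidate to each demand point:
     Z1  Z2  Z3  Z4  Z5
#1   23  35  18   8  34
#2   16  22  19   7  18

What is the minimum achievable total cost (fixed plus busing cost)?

Open {#2}: assign each demand point to its cheapest open site.
  Z1→#2 16, Z2→#2 22, Z3→#2 19, Z4→#2 7, Z5→#2 18
  busing cost 82, fixed 26 → total 108.
Compare {#1, #2}: busing cost 81 + fixed 59 = 140.
Compare {#1}: busing cost 118 + fixed 33 = 151.

108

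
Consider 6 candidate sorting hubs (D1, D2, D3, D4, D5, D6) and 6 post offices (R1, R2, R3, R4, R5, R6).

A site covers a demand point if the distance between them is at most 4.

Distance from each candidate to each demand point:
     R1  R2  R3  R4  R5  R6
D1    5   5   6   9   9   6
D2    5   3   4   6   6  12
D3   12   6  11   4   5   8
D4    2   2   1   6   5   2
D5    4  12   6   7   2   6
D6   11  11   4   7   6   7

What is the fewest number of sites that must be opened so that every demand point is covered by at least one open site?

3

Coverage sets (demand points within 4 of each site):
  D1: {}
  D2: {R2, R3}
  D3: {R4}
  D4: {R1, R2, R3, R6}
  D5: {R1, R5}
  D6: {R3}
No 2 sites suffice: every size-2 union leaves at least one demand point uncovered.
But {D3, D4, D5} covers everything, so the minimum is 3.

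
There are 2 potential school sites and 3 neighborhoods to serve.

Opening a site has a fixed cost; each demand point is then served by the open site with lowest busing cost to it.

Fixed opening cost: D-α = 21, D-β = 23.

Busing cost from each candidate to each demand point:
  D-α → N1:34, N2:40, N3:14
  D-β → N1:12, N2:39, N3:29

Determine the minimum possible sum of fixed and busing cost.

103

Open {D-β}: assign each demand point to its cheapest open site.
  N1→D-β 12, N2→D-β 39, N3→D-β 29
  busing cost 80, fixed 23 → total 103.
Compare {D-α}: busing cost 88 + fixed 21 = 109.
Compare {D-α, D-β}: busing cost 65 + fixed 44 = 109.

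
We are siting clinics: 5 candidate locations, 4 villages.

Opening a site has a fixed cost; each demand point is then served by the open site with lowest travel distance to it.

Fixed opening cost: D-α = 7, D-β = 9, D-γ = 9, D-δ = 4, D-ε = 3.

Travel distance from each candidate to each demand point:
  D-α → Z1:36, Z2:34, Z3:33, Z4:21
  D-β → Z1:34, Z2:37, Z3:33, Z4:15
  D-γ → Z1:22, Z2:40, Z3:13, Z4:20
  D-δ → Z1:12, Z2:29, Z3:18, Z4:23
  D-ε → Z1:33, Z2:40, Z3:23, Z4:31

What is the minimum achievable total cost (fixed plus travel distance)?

Open {D-δ}: assign each demand point to its cheapest open site.
  Z1→D-δ 12, Z2→D-δ 29, Z3→D-δ 18, Z4→D-δ 23
  travel distance 82, fixed 4 → total 86.
Compare {D-β, D-δ}: travel distance 74 + fixed 13 = 87.
Compare {D-γ, D-δ}: travel distance 74 + fixed 13 = 87.
Compare {D-δ, D-ε}: travel distance 82 + fixed 7 = 89.
All other subsets cost ≥ 87. Minimum total cost: 86.

86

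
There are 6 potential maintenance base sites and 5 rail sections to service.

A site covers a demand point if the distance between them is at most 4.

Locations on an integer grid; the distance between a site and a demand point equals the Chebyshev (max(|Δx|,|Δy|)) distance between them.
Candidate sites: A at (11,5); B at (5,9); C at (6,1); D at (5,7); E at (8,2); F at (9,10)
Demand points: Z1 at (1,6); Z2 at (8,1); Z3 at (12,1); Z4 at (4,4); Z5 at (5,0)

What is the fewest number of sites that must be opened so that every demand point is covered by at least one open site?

Coverage sets (demand points within 4 of each site):
  A: {Z2, Z3}
  B: {Z1}
  C: {Z2, Z4, Z5}
  D: {Z1, Z4}
  E: {Z2, Z3, Z4, Z5}
  F: {}
No single site covers all 5 demand points.
But {B, E} covers everything, so the minimum is 2.

2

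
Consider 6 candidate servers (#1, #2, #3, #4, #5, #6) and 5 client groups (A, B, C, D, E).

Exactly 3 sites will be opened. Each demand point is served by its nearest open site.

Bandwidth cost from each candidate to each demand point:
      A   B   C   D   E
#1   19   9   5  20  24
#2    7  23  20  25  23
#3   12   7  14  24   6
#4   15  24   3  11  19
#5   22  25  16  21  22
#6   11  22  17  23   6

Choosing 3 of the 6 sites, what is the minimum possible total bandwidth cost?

Open {#2, #3, #4}.
  A→#2 7, B→#3 7, C→#4 3, D→#4 11, E→#3 6  ⇒ total 34.
Compare {#3, #4, #6}: total 38.
Compare {#1, #3, #4}: total 39.
No size-3 selection does better; minimum is 34.

34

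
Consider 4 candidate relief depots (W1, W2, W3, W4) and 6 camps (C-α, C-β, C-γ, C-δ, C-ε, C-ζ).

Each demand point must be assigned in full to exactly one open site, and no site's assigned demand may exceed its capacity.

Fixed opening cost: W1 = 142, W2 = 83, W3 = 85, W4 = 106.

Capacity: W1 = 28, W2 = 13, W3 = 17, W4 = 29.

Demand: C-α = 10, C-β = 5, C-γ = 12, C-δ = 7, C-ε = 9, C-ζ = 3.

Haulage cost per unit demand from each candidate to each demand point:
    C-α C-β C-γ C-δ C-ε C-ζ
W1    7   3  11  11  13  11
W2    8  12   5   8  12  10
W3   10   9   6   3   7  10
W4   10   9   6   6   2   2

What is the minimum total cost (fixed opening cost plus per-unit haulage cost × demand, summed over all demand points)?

453

Open {W3, W4}; cheapest assignment that respects the capacities:
  W3 (cap 17, load 17): C-α, C-δ — cost 10×10 + 7×3 = 121
  W4 (cap 29, load 29): C-β, C-γ, C-ε, C-ζ — cost 5×9 + 12×6 + 9×2 + 3×2 = 141
  Shipping 262, fixed 191 → total 453.
  Any other capacity-feasible assignment to {W3, W4} ships for at least 262.
Compare {W1, W4}: its best feasible assignment gives total 498.
Compare {W2, W3, W4}: its best feasible assignment gives total 516.
Every other set of open sites that can feasibly serve all demand totals ≥ 498 even under its best assignment. Minimum: 453.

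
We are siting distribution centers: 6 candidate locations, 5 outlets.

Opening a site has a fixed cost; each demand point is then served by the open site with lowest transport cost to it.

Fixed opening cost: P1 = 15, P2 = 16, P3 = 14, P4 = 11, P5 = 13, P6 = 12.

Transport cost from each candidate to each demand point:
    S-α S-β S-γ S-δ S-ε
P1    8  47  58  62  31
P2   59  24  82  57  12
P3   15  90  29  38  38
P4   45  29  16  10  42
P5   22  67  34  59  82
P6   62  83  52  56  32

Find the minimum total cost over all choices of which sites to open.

Open {P1, P2, P4}: assign each demand point to its cheapest open site.
  S-α→P1 8, S-β→P2 24, S-γ→P4 16, S-δ→P4 10, S-ε→P2 12
  transport cost 70, fixed 42 → total 112.
Compare {P2, P3, P4}: transport cost 77 + fixed 41 = 118.
Compare {P1, P4}: transport cost 94 + fixed 26 = 120.
Compare {P2, P4, P5}: transport cost 84 + fixed 40 = 124.
All other subsets cost ≥ 118. Minimum total cost: 112.

112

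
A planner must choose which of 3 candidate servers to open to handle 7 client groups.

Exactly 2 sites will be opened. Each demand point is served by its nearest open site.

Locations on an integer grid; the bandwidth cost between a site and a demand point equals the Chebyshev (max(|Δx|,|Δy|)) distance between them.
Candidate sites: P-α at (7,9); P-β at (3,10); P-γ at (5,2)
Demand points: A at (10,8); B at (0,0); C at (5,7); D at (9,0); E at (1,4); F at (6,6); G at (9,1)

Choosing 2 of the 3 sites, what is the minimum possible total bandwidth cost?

Open {P-α, P-γ}.
  A→P-α 3, B→P-γ 5, C→P-α 2, D→P-γ 4, E→P-γ 4, F→P-α 3, G→P-γ 4  ⇒ total 25.
Compare {P-β, P-γ}: total 30.
Compare {P-α, P-β}: total 40.

25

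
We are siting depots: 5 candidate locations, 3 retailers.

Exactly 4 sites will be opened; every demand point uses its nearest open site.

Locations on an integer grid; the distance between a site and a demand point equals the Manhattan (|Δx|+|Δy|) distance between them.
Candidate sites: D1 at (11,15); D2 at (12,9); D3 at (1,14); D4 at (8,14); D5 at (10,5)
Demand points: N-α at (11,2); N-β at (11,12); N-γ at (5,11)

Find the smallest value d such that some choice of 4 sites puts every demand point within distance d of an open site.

Open {D1, D2, D4, D5}.
  Farthest demand point is N-γ at distance 6 (to D4); all others are ≤ 6.
With {D1, D3, D4, D5} the worst case is 6.
With {D2, D3, D4, D5} the worst case is 6.
No size-4 selection achieves below 6.

6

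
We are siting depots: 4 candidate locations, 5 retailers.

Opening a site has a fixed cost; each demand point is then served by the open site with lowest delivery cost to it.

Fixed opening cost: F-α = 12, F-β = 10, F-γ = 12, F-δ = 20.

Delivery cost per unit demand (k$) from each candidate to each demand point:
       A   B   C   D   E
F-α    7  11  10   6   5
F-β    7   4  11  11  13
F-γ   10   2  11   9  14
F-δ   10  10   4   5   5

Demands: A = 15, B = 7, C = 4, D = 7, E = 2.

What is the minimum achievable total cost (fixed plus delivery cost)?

222

Open {F-β, F-γ, F-δ}: assign each demand point to its cheapest open site.
  A→F-β 15×7=105, B→F-γ 7×2=14, C→F-δ 4×4=16, D→F-δ 7×5=35, E→F-δ 2×5=10
  delivery cost 180, fixed 42 → total 222.
Compare {F-β, F-δ}: delivery cost 194 + fixed 30 = 224.
Compare {F-α, F-γ, F-δ}: delivery cost 180 + fixed 44 = 224.
Compare {F-α, F-β, F-γ, F-δ}: delivery cost 180 + fixed 54 = 234.
All other subsets cost ≥ 224. Minimum total cost: 222.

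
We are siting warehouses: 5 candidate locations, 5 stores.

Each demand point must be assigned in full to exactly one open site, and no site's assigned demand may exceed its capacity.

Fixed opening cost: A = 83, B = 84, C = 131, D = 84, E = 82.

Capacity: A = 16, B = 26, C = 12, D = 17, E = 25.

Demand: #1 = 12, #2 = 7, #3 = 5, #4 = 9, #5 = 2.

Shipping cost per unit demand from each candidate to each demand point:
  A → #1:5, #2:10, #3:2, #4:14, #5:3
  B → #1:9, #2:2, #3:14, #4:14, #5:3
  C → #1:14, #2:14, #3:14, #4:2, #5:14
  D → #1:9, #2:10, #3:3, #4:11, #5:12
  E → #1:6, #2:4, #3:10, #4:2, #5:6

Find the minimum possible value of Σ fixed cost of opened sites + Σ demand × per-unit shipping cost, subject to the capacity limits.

327

Open {A, E}; cheapest assignment that respects the capacities:
  A (cap 16, load 14): #1, #5 — cost 12×5 + 2×3 = 66
  E (cap 25, load 21): #2, #3, #4 — cost 7×4 + 5×10 + 9×2 = 96
  Shipping 162, fixed 165 → total 327.
  Any other capacity-feasible assignment to {A, E} ships for at least 162.
Compare {B, E}: its best feasible assignment gives total 346.
Compare {D, E}: its best feasible assignment gives total 347.
Every other set of open sites that can feasibly serve all demand totals ≥ 346 even under its best assignment. Minimum: 327.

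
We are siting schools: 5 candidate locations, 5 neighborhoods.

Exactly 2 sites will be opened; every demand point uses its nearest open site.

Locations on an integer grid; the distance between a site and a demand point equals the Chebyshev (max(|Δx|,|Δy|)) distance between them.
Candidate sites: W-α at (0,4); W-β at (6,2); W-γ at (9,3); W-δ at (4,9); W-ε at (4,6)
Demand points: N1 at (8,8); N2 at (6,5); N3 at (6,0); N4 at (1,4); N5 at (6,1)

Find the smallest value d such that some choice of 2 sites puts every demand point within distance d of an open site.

Open {W-β, W-ε}.
  Farthest demand point is N1 at distance 4 (to W-ε); all others are ≤ 4.
With {W-γ, W-ε} the worst case is 4.
With {W-α, W-γ} the worst case is 5.
No size-2 selection achieves below 4.

4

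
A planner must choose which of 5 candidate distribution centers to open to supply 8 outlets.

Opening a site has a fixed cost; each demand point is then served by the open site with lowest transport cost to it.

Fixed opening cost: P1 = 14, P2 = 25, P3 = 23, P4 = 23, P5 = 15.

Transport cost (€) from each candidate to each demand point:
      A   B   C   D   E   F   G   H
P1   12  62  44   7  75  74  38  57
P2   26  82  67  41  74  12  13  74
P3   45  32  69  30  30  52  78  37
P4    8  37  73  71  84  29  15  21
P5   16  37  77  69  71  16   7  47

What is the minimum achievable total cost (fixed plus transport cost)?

237

Open {P1, P3, P5}: assign each demand point to its cheapest open site.
  A→P1 12, B→P3 32, C→P1 44, D→P1 7, E→P3 30, F→P5 16, G→P5 7, H→P3 37
  transport cost 185, fixed 52 → total 237.
Compare {P1, P3, P4, P5}: transport cost 165 + fixed 75 = 240.
Compare {P1, P3, P4}: transport cost 186 + fixed 60 = 246.
Compare {P1, P2, P3}: transport cost 187 + fixed 62 = 249.
All other subsets cost ≥ 240. Minimum total cost: 237.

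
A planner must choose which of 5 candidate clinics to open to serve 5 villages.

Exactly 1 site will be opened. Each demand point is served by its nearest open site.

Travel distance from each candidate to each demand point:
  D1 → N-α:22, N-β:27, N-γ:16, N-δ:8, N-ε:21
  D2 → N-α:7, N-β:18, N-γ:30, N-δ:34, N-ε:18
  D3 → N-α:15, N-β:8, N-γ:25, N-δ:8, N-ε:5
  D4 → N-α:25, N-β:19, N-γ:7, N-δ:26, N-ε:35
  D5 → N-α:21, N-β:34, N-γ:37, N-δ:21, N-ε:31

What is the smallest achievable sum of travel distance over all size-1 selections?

61

Open {D3}.
  N-α→D3 15, N-β→D3 8, N-γ→D3 25, N-δ→D3 8, N-ε→D3 5  ⇒ total 61.
Compare {D1}: total 94.
Compare {D2}: total 107.
No size-1 selection does better; minimum is 61.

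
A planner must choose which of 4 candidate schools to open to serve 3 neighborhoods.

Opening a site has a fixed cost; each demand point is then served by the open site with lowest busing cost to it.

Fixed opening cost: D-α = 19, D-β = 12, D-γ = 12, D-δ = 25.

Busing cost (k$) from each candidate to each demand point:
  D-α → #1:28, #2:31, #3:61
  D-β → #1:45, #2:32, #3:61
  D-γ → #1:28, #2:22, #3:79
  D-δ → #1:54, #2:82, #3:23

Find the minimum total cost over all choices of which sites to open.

110

Open {D-γ, D-δ}: assign each demand point to its cheapest open site.
  #1→D-γ 28, #2→D-γ 22, #3→D-δ 23
  busing cost 73, fixed 37 → total 110.
Compare {D-β, D-γ, D-δ}: busing cost 73 + fixed 49 = 122.
Compare {D-α, D-δ}: busing cost 82 + fixed 44 = 126.
Compare {D-α, D-γ, D-δ}: busing cost 73 + fixed 56 = 129.
All other subsets cost ≥ 122. Minimum total cost: 110.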